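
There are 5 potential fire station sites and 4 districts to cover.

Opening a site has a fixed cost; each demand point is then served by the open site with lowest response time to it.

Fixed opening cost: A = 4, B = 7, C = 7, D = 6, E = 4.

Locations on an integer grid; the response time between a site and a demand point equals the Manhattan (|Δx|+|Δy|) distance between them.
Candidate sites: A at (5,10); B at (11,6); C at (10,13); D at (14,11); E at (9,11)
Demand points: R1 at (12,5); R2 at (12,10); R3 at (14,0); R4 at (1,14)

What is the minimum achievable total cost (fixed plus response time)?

Open {A, B}: assign each demand point to its cheapest open site.
  R1→B 2, R2→B 5, R3→B 9, R4→A 8
  response time 24, fixed 11 → total 35.
Compare {B, E}: response time 26 + fixed 11 = 37.
Compare {A, B, E}: response time 23 + fixed 15 = 38.
Compare {A, B, D}: response time 22 + fixed 17 = 39.
All other subsets cost ≥ 37. Minimum total cost: 35.

35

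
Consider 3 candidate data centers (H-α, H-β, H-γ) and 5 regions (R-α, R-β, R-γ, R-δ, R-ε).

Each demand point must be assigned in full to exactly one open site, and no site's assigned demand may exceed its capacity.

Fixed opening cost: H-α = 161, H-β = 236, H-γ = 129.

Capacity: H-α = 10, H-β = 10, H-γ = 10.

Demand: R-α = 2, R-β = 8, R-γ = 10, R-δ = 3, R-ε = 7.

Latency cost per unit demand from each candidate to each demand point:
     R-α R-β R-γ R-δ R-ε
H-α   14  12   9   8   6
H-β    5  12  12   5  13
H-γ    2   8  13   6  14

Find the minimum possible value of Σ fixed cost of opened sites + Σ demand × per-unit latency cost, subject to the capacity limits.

Open {H-α, H-β, H-γ}; cheapest assignment that respects the capacities:
  H-α (cap 10, load 10): R-δ, R-ε — cost 3×8 + 7×6 = 66
  H-β (cap 10, load 10): R-γ — cost 10×12 = 120
  H-γ (cap 10, load 10): R-α, R-β — cost 2×2 + 8×8 = 68
  Shipping 254, fixed 526 → total 780.
  Any other capacity-feasible assignment to {H-α, H-β, H-γ} ships for at least 254.
Total demand is 30 and no other set of sites has combined capacity ≥ 30, so {H-α, H-β, H-γ} is the only feasible choice of open sites. Minimum: 780.

780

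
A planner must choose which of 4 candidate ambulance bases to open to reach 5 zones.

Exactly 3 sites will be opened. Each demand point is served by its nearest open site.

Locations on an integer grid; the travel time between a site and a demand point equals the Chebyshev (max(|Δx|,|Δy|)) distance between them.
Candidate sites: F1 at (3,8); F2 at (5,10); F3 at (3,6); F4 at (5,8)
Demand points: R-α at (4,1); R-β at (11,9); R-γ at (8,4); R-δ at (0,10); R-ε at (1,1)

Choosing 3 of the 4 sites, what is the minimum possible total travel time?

23

Open {F1, F3, F4}.
  R-α→F3 5, R-β→F4 6, R-γ→F4 4, R-δ→F1 3, R-ε→F3 5  ⇒ total 23.
Compare {F1, F2, F3}: total 24.
Compare {F2, F3, F4}: total 24.
No size-3 selection does better; minimum is 23.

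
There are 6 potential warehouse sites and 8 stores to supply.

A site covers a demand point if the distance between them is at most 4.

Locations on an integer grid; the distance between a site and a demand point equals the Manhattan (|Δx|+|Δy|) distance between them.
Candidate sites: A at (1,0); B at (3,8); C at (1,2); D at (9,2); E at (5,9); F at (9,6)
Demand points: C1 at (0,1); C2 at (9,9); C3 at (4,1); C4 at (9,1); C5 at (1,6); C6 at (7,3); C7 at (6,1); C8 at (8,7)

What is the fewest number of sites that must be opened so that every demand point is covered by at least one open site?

3

Coverage sets (demand points within 4 of each site):
  A: {C1, C3}
  B: {C5}
  C: {C1, C3, C5}
  D: {C4, C6, C7}
  E: {C2}
  F: {C2, C8}
No 2 sites suffice: every size-2 union leaves at least one demand point uncovered.
But {C, D, F} covers everything, so the minimum is 3.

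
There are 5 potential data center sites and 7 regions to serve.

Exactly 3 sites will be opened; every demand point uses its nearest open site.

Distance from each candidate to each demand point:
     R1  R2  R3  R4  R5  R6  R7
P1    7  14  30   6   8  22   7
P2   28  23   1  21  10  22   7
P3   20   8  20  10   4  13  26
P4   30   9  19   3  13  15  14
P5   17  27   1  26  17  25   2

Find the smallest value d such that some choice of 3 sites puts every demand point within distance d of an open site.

Open {P1, P2, P3}.
  Farthest demand point is R6 at distance 13 (to P3); all others are ≤ 13.
With {P1, P3, P5} the worst case is 13.
With {P1, P2, P4} the worst case is 15.
No size-3 selection achieves below 13.

13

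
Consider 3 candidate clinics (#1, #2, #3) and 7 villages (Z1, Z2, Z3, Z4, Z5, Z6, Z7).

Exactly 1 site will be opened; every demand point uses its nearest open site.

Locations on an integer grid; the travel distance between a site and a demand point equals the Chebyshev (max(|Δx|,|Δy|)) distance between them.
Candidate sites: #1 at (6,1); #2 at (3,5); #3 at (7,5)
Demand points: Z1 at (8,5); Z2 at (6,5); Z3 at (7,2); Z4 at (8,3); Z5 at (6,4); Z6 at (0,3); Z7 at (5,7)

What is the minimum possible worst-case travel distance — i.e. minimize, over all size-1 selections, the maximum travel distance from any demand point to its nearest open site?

5

Open {#2}.
  Farthest demand point is Z1 at travel distance 5 (to #2); all others are ≤ 5.
With {#1} the worst case is 6.
With {#3} the worst case is 7.
No size-1 selection achieves below 5.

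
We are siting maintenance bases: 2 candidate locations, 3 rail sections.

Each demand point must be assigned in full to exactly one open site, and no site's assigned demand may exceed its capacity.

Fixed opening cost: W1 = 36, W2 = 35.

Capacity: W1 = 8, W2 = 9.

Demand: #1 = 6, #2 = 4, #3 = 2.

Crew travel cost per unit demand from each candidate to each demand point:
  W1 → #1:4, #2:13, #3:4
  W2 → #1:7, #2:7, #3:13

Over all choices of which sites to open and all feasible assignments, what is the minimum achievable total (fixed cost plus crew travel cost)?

Open {W1, W2}; cheapest assignment that respects the capacities:
  W1 (cap 8, load 8): #1, #3 — cost 6×4 + 2×4 = 32
  W2 (cap 9, load 4): #2 — cost 4×7 = 28
  Shipping 60, fixed 71 → total 131.
  Any other capacity-feasible assignment to {W1, W2} ships for at least 60.
Total demand is 12 and no other set of sites has combined capacity ≥ 12, so {W1, W2} is the only feasible choice of open sites. Minimum: 131.

131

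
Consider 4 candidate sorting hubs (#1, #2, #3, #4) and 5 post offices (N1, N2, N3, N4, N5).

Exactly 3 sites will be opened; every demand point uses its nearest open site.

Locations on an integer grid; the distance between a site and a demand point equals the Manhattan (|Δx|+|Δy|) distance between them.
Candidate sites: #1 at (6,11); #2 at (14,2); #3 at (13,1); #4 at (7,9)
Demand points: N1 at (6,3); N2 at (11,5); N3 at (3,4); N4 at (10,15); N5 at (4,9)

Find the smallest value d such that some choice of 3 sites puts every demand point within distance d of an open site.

9

Open {#1, #2, #4}.
  Farthest demand point is N3 at distance 9 (to #4); all others are ≤ 9.
With {#1, #3, #4} the worst case is 9.
With {#2, #3, #4} the worst case is 9.
No size-3 selection achieves below 9.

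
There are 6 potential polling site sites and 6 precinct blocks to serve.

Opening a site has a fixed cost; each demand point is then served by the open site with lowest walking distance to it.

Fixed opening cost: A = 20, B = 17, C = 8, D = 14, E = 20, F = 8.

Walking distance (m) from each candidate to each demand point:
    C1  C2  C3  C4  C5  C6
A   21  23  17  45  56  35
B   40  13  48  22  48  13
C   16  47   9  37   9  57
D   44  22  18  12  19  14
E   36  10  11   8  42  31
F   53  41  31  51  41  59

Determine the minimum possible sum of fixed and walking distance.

104

Open {C, D}: assign each demand point to its cheapest open site.
  C1→C 16, C2→D 22, C3→C 9, C4→D 12, C5→C 9, C6→D 14
  walking distance 82, fixed 22 → total 104.
Compare {B, C}: walking distance 82 + fixed 25 = 107.
Compare {C, D, E}: walking distance 66 + fixed 42 = 108.
Compare {B, C, E}: walking distance 65 + fixed 45 = 110.
All other subsets cost ≥ 107. Minimum total cost: 104.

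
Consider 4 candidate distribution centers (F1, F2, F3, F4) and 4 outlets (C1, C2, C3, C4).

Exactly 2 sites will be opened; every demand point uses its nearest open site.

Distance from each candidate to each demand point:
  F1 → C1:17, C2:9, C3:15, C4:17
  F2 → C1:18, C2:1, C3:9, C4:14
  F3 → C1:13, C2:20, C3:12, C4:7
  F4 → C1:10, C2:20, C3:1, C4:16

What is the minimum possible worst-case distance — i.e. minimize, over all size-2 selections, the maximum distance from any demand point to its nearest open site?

13

Open {F1, F3}.
  Farthest demand point is C1 at distance 13 (to F3); all others are ≤ 13.
With {F2, F3} the worst case is 13.
With {F2, F4} the worst case is 14.
No size-2 selection achieves below 13.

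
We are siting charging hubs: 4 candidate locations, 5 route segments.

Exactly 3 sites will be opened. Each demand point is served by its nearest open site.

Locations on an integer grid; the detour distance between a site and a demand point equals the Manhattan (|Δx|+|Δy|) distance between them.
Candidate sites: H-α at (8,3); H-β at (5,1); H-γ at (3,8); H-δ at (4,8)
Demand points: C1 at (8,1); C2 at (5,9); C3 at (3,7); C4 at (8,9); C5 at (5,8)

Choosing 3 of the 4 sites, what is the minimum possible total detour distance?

11

Open {H-α, H-γ, H-δ}.
  C1→H-α 2, C2→H-δ 2, C3→H-γ 1, C4→H-δ 5, C5→H-δ 1  ⇒ total 11.
Compare {H-α, H-β, H-δ}: total 12.
Compare {H-β, H-γ, H-δ}: total 12.
No size-3 selection does better; minimum is 11.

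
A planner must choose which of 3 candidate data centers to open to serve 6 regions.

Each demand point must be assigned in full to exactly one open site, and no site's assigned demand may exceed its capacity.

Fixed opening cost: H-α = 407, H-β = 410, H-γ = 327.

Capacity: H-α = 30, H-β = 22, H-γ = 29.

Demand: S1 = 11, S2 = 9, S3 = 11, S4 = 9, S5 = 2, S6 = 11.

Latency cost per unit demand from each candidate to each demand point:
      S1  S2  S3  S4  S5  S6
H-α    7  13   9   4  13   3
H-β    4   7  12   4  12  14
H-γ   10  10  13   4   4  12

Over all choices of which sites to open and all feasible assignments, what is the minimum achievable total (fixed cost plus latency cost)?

Open {H-α, H-γ}; cheapest assignment that respects the capacities:
  H-α (cap 30, load 24): S3, S5, S6 — cost 11×9 + 2×13 + 11×3 = 158
  H-γ (cap 29, load 29): S1, S2, S4 — cost 11×10 + 9×10 + 9×4 = 236
  Shipping 394, fixed 734 → total 1128.
  Any other capacity-feasible assignment to {H-α, H-γ} ships for at least 394.
Compare {H-α, H-β, H-γ}: its best feasible assignment gives total 1427.
Every other set of open sites that can feasibly serve all demand totals ≥ 1427 even under its best assignment. Minimum: 1128.

1128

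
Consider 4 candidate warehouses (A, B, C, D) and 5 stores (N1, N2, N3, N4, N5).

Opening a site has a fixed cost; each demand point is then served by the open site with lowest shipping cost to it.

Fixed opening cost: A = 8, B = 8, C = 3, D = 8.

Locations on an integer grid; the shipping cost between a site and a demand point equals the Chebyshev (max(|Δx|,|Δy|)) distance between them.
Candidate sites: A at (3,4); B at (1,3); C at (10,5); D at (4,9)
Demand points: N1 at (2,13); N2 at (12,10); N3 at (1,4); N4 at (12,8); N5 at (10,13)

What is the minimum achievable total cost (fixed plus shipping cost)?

34

Open {C, D}: assign each demand point to its cheapest open site.
  N1→D 4, N2→C 5, N3→D 5, N4→C 3, N5→D 6
  shipping cost 23, fixed 11 → total 34.
Compare {C}: shipping cost 33 + fixed 3 = 36.
Compare {B, C}: shipping cost 25 + fixed 11 = 36.
Compare {A, C}: shipping cost 26 + fixed 11 = 37.
All other subsets cost ≥ 36. Minimum total cost: 34.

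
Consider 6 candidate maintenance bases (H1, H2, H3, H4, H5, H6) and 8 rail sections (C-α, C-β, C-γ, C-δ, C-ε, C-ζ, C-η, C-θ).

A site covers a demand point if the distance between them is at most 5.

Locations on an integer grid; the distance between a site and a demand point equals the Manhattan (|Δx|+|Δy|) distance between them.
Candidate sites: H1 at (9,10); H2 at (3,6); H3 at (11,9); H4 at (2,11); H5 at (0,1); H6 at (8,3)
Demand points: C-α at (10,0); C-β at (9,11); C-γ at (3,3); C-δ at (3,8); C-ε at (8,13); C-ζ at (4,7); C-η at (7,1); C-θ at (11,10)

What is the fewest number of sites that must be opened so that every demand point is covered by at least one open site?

Coverage sets (demand points within 5 of each site):
  H1: {C-β, C-ε, C-θ}
  H2: {C-γ, C-δ, C-ζ}
  H3: {C-β, C-θ}
  H4: {C-δ}
  H5: {C-γ}
  H6: {C-α, C-γ, C-η}
No 2 sites suffice: every size-2 union leaves at least one demand point uncovered.
But {H1, H2, H6} covers everything, so the minimum is 3.

3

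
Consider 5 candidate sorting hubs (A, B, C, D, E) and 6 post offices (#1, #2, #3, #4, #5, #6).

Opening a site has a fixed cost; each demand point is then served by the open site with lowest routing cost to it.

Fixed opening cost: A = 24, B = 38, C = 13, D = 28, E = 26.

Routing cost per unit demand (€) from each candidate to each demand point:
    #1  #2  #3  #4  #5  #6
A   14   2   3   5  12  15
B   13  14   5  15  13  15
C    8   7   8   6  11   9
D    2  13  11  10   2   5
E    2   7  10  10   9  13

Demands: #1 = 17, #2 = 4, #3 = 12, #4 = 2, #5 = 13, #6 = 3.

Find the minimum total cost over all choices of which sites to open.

181

Open {A, D}: assign each demand point to its cheapest open site.
  #1→D 17×2=34, #2→A 4×2=8, #3→A 12×3=36, #4→A 2×5=10, #5→D 13×2=26, #6→D 3×5=15
  routing cost 129, fixed 52 → total 181.
Compare {A, C, D}: routing cost 129 + fixed 65 = 194.
Compare {A, D, E}: routing cost 129 + fixed 78 = 207.
Compare {A, B, D}: routing cost 129 + fixed 90 = 219.
All other subsets cost ≥ 194. Minimum total cost: 181.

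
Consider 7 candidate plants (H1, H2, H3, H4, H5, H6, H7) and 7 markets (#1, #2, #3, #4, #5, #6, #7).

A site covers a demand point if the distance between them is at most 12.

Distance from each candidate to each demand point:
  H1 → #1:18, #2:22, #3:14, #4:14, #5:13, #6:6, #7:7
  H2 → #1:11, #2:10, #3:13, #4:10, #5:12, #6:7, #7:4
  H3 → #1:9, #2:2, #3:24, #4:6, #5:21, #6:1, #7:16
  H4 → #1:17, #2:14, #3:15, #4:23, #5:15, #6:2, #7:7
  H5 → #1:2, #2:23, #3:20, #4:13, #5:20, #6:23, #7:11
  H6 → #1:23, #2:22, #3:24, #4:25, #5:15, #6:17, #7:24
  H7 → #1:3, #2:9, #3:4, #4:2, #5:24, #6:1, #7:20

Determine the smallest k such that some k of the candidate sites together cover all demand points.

Coverage sets (demand points within 12 of each site):
  H1: {#6, #7}
  H2: {#1, #2, #4, #5, #6, #7}
  H3: {#1, #2, #4, #6}
  H4: {#6, #7}
  H5: {#1, #7}
  H6: {}
  H7: {#1, #2, #3, #4, #6}
No single site covers all 7 demand points.
But {H2, H7} covers everything, so the minimum is 2.

2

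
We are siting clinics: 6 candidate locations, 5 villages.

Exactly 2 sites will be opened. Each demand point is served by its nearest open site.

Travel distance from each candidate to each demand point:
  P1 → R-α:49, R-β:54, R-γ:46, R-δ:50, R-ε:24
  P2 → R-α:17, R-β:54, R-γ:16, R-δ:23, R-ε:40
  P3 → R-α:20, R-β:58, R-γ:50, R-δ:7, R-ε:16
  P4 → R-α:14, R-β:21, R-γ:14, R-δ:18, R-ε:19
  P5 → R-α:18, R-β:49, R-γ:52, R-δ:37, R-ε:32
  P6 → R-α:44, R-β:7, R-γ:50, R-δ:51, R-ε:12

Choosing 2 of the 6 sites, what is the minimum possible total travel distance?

65

Open {P4, P6}.
  R-α→P4 14, R-β→P6 7, R-γ→P4 14, R-δ→P4 18, R-ε→P6 12  ⇒ total 65.
Compare {P3, P4}: total 72.
Compare {P2, P6}: total 75.
No size-2 selection does better; minimum is 65.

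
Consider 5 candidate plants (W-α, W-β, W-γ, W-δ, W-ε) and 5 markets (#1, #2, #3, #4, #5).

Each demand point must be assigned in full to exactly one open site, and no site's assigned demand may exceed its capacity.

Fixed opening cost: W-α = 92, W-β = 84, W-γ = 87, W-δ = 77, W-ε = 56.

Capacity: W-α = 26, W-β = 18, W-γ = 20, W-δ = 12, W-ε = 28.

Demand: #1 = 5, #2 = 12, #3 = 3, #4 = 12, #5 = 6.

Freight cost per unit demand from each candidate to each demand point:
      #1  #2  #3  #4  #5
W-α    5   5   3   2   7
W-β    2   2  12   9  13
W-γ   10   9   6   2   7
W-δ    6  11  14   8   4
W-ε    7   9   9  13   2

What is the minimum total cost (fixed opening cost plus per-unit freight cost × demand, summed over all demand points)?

285

Open {W-α, W-β}; cheapest assignment that respects the capacities:
  W-α (cap 26, load 21): #3, #4, #5 — cost 3×3 + 12×2 + 6×7 = 75
  W-β (cap 18, load 17): #1, #2 — cost 5×2 + 12×2 = 34
  Shipping 109, fixed 176 → total 285.
  Any other capacity-feasible assignment to {W-α, W-β} ships for at least 109.
Compare {W-α, W-ε}: its best feasible assignment gives total 306.
Compare {W-α, W-β, W-ε}: its best feasible assignment gives total 311.
Every other set of open sites that can feasibly serve all demand totals ≥ 306 even under its best assignment. Minimum: 285.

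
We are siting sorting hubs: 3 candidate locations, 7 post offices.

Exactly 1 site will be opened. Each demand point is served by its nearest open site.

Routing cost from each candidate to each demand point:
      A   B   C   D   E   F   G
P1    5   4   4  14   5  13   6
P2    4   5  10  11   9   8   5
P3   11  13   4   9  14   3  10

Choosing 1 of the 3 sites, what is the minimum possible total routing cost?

51

Open {P1}.
  A→P1 5, B→P1 4, C→P1 4, D→P1 14, E→P1 5, F→P1 13, G→P1 6  ⇒ total 51.
Compare {P2}: total 52.
Compare {P3}: total 64.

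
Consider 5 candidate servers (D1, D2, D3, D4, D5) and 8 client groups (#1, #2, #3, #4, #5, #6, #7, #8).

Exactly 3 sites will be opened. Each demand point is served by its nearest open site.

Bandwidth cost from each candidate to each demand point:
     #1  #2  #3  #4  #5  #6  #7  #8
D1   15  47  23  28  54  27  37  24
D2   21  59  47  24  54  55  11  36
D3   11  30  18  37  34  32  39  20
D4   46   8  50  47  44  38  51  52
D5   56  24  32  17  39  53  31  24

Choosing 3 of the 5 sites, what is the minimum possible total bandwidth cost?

Open {D2, D3, D4}.
  #1→D3 11, #2→D4 8, #3→D3 18, #4→D2 24, #5→D3 34, #6→D3 32, #7→D2 11, #8→D3 20  ⇒ total 158.
Compare {D2, D3, D5}: total 167.
Compare {D3, D4, D5}: total 171.
No size-3 selection does better; minimum is 158.

158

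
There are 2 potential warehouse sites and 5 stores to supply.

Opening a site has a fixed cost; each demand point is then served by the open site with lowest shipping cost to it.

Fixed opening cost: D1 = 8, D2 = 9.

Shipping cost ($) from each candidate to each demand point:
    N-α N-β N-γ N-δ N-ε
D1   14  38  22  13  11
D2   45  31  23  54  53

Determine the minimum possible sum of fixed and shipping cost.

106

Open {D1}: assign each demand point to its cheapest open site.
  N-α→D1 14, N-β→D1 38, N-γ→D1 22, N-δ→D1 13, N-ε→D1 11
  shipping cost 98, fixed 8 → total 106.
Compare {D1, D2}: shipping cost 91 + fixed 17 = 108.
Compare {D2}: shipping cost 206 + fixed 9 = 215.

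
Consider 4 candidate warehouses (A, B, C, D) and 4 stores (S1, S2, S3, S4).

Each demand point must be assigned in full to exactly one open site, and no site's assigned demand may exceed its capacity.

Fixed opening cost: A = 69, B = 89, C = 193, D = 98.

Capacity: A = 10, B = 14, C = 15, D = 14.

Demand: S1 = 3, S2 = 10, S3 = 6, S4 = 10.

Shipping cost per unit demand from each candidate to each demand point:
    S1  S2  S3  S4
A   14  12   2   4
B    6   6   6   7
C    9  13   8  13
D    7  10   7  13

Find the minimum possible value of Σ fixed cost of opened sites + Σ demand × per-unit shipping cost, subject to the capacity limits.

416

Open {A, B, D}; cheapest assignment that respects the capacities:
  A (cap 10, load 10): S4 — cost 10×4 = 40
  B (cap 14, load 13): S1, S2 — cost 3×6 + 10×6 = 78
  D (cap 14, load 6): S3 — cost 6×7 = 42
  Shipping 160, fixed 256 → total 416.
  Any other capacity-feasible assignment to {A, B, D} ships for at least 160.
Compare {A, B, C}: its best feasible assignment gives total 517.
Compare {A, C, D}: its best feasible assignment gives total 569.
Every other set of open sites that can feasibly serve all demand totals ≥ 517 even under its best assignment. Minimum: 416.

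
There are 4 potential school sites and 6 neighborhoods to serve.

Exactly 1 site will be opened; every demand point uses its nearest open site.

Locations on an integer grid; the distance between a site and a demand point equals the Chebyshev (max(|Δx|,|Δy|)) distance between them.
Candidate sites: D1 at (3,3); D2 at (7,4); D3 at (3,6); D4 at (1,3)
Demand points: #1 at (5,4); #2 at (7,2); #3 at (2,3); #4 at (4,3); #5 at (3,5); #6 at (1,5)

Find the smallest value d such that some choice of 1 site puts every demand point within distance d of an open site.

Open {D1}.
  Farthest demand point is #2 at distance 4 (to D1); all others are ≤ 4.
With {D3} the worst case is 4.
With {D2} the worst case is 6.
No size-1 selection achieves below 4.

4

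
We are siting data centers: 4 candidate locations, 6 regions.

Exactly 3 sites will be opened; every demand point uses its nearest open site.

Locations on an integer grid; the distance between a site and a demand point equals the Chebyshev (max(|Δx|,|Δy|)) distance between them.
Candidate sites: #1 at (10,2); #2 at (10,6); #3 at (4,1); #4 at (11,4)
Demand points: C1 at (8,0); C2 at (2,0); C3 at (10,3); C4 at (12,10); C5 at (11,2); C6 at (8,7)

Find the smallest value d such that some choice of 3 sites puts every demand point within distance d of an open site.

Open {#1, #2, #3}.
  Farthest demand point is C4 at distance 4 (to #2); all others are ≤ 4.
With {#2, #3, #4} the worst case is 4.
With {#1, #3, #4} the worst case is 6.
No size-3 selection achieves below 4.

4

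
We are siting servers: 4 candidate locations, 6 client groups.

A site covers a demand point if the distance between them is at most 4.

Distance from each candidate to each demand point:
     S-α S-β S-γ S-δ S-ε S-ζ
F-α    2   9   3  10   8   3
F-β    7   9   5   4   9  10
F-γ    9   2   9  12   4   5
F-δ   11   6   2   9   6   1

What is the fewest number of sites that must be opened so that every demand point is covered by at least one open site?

Coverage sets (demand points within 4 of each site):
  F-α: {S-α, S-γ, S-ζ}
  F-β: {S-δ}
  F-γ: {S-β, S-ε}
  F-δ: {S-γ, S-ζ}
No 2 sites suffice: every size-2 union leaves at least one demand point uncovered.
But {F-α, F-β, F-γ} covers everything, so the minimum is 3.

3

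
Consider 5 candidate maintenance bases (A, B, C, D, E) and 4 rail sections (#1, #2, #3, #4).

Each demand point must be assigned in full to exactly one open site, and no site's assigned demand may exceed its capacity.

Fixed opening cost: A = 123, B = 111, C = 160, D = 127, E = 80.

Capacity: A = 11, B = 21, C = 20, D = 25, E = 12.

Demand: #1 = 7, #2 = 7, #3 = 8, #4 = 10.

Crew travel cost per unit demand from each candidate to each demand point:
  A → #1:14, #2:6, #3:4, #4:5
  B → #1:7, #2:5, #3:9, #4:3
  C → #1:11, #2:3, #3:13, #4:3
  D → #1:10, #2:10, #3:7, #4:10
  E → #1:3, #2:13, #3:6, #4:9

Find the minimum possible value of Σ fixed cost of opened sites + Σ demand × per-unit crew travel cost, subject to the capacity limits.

429

Open {B, D}; cheapest assignment that respects the capacities:
  B (cap 21, load 17): #2, #4 — cost 7×5 + 10×3 = 65
  D (cap 25, load 15): #1, #3 — cost 7×10 + 8×7 = 126
  Shipping 191, fixed 238 → total 429.
  Any other capacity-feasible assignment to {B, D} ships for at least 191.
Compare {A, B, E}: its best feasible assignment gives total 432.
Compare {B, C}: its best feasible assignment gives total 443.
Every other set of open sites that can feasibly serve all demand totals ≥ 432 even under its best assignment. Minimum: 429.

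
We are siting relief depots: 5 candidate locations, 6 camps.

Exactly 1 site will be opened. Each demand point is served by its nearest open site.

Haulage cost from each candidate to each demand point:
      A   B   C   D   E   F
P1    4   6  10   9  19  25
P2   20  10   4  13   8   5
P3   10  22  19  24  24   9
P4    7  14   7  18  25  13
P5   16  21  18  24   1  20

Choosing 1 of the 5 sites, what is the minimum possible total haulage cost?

Open {P2}.
  A→P2 20, B→P2 10, C→P2 4, D→P2 13, E→P2 8, F→P2 5  ⇒ total 60.
Compare {P1}: total 73.
Compare {P4}: total 84.
No size-1 selection does better; minimum is 60.

60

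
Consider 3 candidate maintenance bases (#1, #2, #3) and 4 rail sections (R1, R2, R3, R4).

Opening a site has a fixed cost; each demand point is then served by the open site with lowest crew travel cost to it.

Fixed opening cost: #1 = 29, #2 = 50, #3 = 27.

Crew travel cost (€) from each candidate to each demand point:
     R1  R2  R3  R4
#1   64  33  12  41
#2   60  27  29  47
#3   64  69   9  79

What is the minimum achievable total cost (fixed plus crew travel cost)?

179

Open {#1}: assign each demand point to its cheapest open site.
  R1→#1 64, R2→#1 33, R3→#1 12, R4→#1 41
  crew travel cost 150, fixed 29 → total 179.
Compare {#1, #3}: crew travel cost 147 + fixed 56 = 203.
Compare {#2}: crew travel cost 163 + fixed 50 = 213.
Compare {#1, #2}: crew travel cost 140 + fixed 79 = 219.
All other subsets cost ≥ 203. Minimum total cost: 179.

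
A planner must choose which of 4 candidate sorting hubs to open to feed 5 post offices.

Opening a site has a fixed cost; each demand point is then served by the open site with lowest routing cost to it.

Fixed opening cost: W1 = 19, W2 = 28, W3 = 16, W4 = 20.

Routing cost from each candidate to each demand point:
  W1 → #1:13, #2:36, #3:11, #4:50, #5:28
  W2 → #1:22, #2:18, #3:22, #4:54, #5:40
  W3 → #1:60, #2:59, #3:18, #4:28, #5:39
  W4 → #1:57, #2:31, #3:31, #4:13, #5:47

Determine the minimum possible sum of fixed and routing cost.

Open {W1, W4}: assign each demand point to its cheapest open site.
  #1→W1 13, #2→W4 31, #3→W1 11, #4→W4 13, #5→W1 28
  routing cost 96, fixed 39 → total 135.
Compare {W1, W2, W4}: routing cost 83 + fixed 67 = 150.
Compare {W1, W3}: routing cost 116 + fixed 35 = 151.
Compare {W1, W3, W4}: routing cost 96 + fixed 55 = 151.
All other subsets cost ≥ 150. Minimum total cost: 135.

135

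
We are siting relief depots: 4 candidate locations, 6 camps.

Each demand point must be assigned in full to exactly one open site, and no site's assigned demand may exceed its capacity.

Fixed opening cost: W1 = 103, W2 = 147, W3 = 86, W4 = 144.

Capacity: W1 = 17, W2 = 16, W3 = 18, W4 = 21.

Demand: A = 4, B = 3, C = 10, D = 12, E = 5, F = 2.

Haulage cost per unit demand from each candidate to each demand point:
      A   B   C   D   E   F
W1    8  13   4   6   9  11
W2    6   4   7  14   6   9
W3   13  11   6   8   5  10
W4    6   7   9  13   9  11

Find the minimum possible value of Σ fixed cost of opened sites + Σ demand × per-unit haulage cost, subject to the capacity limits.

508

Open {W3, W4}; cheapest assignment that respects the capacities:
  W3 (cap 18, load 17): D, E — cost 12×8 + 5×5 = 121
  W4 (cap 21, load 19): A, B, C, F — cost 4×6 + 3×7 + 10×9 + 2×11 = 157
  Shipping 278, fixed 230 → total 508.
  Any other capacity-feasible assignment to {W3, W4} ships for at least 278.
Compare {W1, W4}: its best feasible assignment gives total 521.
Compare {W1, W2, W3}: its best feasible assignment gives total 547.
Every other set of open sites that can feasibly serve all demand totals ≥ 521 even under its best assignment. Minimum: 508.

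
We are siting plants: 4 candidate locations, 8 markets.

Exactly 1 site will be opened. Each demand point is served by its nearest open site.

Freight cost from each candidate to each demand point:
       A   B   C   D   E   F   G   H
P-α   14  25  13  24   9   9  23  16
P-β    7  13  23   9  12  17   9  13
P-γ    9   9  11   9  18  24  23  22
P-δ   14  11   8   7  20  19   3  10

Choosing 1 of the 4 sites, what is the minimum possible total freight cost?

Open {P-δ}.
  A→P-δ 14, B→P-δ 11, C→P-δ 8, D→P-δ 7, E→P-δ 20, F→P-δ 19, G→P-δ 3, H→P-δ 10  ⇒ total 92.
Compare {P-β}: total 103.
Compare {P-γ}: total 125.
No size-1 selection does better; minimum is 92.

92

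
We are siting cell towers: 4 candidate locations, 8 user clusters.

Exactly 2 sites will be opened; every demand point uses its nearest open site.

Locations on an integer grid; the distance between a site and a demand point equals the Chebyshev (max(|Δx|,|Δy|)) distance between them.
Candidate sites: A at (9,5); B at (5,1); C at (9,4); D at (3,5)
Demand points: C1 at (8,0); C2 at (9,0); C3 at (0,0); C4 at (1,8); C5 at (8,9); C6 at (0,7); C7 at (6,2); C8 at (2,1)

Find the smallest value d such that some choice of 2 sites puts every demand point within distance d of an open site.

5

Open {A, D}.
  Farthest demand point is C1 at distance 5 (to A); all others are ≤ 5.
With {B, D} the worst case is 5.
With {C, D} the worst case is 5.
No size-2 selection achieves below 5.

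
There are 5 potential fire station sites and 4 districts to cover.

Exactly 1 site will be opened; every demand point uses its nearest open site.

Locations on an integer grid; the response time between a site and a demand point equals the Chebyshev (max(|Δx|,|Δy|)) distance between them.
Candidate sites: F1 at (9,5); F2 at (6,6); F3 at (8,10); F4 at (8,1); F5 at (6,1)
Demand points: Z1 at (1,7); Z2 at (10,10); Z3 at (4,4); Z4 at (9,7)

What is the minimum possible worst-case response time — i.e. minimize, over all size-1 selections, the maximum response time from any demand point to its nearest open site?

Open {F2}.
  Farthest demand point is Z1 at response time 5 (to F2); all others are ≤ 5.
With {F3} the worst case is 7.
With {F1} the worst case is 8.
No size-1 selection achieves below 5.

5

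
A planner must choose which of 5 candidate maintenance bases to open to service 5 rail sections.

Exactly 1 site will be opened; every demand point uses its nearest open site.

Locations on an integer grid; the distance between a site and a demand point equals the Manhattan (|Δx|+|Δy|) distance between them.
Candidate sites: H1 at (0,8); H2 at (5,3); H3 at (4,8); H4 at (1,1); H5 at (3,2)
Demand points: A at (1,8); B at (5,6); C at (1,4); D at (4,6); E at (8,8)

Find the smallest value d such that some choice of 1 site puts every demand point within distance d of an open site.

7

Open {H3}.
  Farthest demand point is C at distance 7 (to H3); all others are ≤ 7.
With {H1} the worst case is 8.
With {H2} the worst case is 9.
No size-1 selection achieves below 7.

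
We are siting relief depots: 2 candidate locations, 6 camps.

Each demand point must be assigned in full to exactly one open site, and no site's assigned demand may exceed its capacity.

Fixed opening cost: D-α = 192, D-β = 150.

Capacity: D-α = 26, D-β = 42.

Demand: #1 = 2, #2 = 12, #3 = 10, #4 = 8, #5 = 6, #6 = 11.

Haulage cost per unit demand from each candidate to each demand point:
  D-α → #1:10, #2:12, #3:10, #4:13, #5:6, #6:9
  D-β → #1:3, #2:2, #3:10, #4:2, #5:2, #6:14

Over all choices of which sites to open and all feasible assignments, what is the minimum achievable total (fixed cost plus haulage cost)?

Open {D-α, D-β}; cheapest assignment that respects the capacities:
  D-α (cap 26, load 21): #3, #6 — cost 10×10 + 11×9 = 199
  D-β (cap 42, load 28): #1, #2, #4, #5 — cost 2×3 + 12×2 + 8×2 + 6×2 = 58
  Shipping 257, fixed 342 → total 599.
  Any other capacity-feasible assignment to {D-α, D-β} ships for at least 257.
Total demand is 49 and no other set of sites has combined capacity ≥ 49, so {D-α, D-β} is the only feasible choice of open sites. Minimum: 599.

599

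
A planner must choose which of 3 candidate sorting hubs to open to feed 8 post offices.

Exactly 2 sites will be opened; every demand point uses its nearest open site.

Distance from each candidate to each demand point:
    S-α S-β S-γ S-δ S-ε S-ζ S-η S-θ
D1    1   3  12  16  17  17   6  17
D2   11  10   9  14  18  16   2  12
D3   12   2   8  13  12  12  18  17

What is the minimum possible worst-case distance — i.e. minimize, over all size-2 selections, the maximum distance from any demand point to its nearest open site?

Open {D2, D3}.
  Farthest demand point is S-δ at distance 13 (to D3); all others are ≤ 13.
With {D1, D2} the worst case is 17.
With {D1, D3} the worst case is 17.
No size-2 selection achieves below 13.

13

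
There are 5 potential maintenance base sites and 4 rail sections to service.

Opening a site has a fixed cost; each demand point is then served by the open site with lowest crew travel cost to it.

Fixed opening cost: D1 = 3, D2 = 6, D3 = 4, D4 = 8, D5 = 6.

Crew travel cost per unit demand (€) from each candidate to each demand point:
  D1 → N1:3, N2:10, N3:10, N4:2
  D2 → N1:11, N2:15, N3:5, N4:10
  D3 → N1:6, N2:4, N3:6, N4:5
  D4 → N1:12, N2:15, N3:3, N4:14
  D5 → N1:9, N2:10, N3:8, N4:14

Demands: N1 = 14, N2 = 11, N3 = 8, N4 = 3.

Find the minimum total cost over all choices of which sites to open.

Open {D1, D3, D4}: assign each demand point to its cheapest open site.
  N1→D1 14×3=42, N2→D3 11×4=44, N3→D4 8×3=24, N4→D1 3×2=6
  crew travel cost 116, fixed 15 → total 131.
Compare {D1, D2, D3, D4}: crew travel cost 116 + fixed 21 = 137.
Compare {D1, D3, D4, D5}: crew travel cost 116 + fixed 21 = 137.
Compare {D1, D2, D3, D4, D5}: crew travel cost 116 + fixed 27 = 143.
All other subsets cost ≥ 137. Minimum total cost: 131.

131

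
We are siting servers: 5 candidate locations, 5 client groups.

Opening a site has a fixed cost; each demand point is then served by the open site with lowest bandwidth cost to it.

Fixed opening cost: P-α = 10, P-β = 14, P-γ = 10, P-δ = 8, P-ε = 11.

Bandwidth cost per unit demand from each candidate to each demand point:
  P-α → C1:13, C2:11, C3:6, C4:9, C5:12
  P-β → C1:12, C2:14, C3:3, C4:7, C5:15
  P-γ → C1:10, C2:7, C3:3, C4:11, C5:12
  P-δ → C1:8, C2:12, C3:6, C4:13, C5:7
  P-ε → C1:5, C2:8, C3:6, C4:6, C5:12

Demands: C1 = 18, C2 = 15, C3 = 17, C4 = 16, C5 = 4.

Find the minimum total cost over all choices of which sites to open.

Open {P-γ, P-δ, P-ε}: assign each demand point to its cheapest open site.
  C1→P-ε 18×5=90, C2→P-γ 15×7=105, C3→P-γ 17×3=51, C4→P-ε 16×6=96, C5→P-δ 4×7=28
  bandwidth cost 370, fixed 29 → total 399.
Compare {P-α, P-γ, P-δ, P-ε}: bandwidth cost 370 + fixed 39 = 409.
Compare {P-γ, P-ε}: bandwidth cost 390 + fixed 21 = 411.
Compare {P-β, P-γ, P-δ, P-ε}: bandwidth cost 370 + fixed 43 = 413.
All other subsets cost ≥ 409. Minimum total cost: 399.

399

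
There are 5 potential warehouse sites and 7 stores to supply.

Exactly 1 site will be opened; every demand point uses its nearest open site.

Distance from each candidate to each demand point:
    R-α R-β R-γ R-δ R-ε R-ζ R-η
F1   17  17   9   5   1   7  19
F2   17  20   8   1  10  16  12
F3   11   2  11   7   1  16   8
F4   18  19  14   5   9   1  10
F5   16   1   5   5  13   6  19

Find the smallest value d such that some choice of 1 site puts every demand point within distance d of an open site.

Open {F3}.
  Farthest demand point is R-ζ at distance 16 (to F3); all others are ≤ 16.
With {F1} the worst case is 19.
With {F4} the worst case is 19.
No size-1 selection achieves below 16.

16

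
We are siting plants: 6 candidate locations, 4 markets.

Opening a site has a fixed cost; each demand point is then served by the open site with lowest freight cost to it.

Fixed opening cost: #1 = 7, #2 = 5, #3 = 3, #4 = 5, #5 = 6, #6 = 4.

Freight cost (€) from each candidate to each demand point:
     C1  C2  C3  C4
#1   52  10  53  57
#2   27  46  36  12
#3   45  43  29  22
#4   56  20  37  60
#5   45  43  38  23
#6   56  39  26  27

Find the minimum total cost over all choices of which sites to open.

91

Open {#1, #2, #6}: assign each demand point to its cheapest open site.
  C1→#2 27, C2→#1 10, C3→#6 26, C4→#2 12
  freight cost 75, fixed 16 → total 91.
Compare {#1, #2, #3}: freight cost 78 + fixed 15 = 93.
Compare {#1, #2, #3, #6}: freight cost 75 + fixed 19 = 94.
Compare {#1, #2, #4, #6}: freight cost 75 + fixed 21 = 96.
All other subsets cost ≥ 93. Minimum total cost: 91.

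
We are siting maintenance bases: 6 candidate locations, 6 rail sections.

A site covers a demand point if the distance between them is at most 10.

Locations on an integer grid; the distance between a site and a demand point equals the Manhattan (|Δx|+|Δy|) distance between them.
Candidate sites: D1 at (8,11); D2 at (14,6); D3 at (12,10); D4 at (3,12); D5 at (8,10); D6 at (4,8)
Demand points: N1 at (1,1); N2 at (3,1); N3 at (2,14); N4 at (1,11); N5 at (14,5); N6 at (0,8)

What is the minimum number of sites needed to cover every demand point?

Coverage sets (demand points within 10 of each site):
  D1: {N3, N4}
  D2: {N5}
  D3: {N5}
  D4: {N3, N4, N6}
  D5: {N3, N4, N6}
  D6: {N1, N2, N3, N4, N6}
No single site covers all 6 demand points.
But {D2, D6} covers everything, so the minimum is 2.

2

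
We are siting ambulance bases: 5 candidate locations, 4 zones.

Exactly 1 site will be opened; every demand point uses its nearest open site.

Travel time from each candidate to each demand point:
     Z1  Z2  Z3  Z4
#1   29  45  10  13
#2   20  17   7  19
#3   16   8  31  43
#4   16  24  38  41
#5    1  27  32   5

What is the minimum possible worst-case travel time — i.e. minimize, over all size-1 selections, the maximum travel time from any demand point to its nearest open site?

20

Open {#2}.
  Farthest demand point is Z1 at travel time 20 (to #2); all others are ≤ 20.
With {#5} the worst case is 32.
With {#4} the worst case is 41.
No size-1 selection achieves below 20.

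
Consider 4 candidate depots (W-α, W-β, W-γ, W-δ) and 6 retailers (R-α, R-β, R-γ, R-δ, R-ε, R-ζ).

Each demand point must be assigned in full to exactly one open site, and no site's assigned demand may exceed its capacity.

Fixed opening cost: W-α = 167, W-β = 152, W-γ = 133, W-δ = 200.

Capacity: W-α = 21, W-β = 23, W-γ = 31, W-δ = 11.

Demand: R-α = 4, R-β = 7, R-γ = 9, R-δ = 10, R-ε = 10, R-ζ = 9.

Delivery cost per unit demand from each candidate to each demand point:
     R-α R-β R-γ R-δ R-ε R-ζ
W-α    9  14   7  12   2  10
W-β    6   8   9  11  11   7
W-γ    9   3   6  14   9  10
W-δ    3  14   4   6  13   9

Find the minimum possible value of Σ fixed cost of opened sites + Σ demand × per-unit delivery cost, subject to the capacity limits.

Open {W-α, W-γ}; cheapest assignment that respects the capacities:
  W-α (cap 21, load 20): R-δ, R-ε — cost 10×12 + 10×2 = 140
  W-γ (cap 31, load 29): R-α, R-β, R-γ, R-ζ — cost 4×9 + 7×3 + 9×6 + 9×10 = 201
  Shipping 341, fixed 300 → total 641.
  Any other capacity-feasible assignment to {W-α, W-γ} ships for at least 341.
Compare {W-β, W-γ}: its best feasible assignment gives total 647.
Compare {W-α, W-β, W-γ}: its best feasible assignment gives total 744.
Every other set of open sites that can feasibly serve all demand totals ≥ 647 even under its best assignment. Minimum: 641.

641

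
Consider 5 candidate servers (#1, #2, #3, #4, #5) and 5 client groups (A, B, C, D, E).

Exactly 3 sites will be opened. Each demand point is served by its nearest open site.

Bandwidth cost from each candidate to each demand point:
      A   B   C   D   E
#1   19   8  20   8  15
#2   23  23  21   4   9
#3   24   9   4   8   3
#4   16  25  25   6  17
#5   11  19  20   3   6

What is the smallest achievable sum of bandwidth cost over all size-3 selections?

29

Open {#1, #3, #5}.
  A→#5 11, B→#1 8, C→#3 4, D→#5 3, E→#3 3  ⇒ total 29.
Compare {#2, #3, #5}: total 30.
Compare {#3, #4, #5}: total 30.
No size-3 selection does better; minimum is 29.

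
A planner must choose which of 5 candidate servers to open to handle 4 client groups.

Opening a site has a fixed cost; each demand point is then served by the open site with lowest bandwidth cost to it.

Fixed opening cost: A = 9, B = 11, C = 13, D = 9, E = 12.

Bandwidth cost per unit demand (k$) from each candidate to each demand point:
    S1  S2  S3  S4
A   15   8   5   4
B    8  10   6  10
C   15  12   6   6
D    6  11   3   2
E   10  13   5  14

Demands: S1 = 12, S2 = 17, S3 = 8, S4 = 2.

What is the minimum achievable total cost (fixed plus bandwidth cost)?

254

Open {A, D}: assign each demand point to its cheapest open site.
  S1→D 12×6=72, S2→A 17×8=136, S3→D 8×3=24, S4→D 2×2=4
  bandwidth cost 236, fixed 18 → total 254.
Compare {A, B, D}: bandwidth cost 236 + fixed 29 = 265.
Compare {A, D, E}: bandwidth cost 236 + fixed 30 = 266.
Compare {A, C, D}: bandwidth cost 236 + fixed 31 = 267.
All other subsets cost ≥ 265. Minimum total cost: 254.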